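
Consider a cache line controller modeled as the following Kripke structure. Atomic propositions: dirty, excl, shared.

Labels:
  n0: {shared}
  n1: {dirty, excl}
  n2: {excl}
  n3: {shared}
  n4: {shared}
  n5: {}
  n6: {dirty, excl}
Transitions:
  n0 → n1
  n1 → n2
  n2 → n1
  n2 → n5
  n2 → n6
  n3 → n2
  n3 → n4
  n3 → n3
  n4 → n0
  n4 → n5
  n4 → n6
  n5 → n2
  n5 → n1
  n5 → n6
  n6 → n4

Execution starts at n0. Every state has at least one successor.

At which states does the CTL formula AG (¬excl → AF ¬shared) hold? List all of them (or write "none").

{n0, n1, n2, n4, n5, n6}

States satisfying ¬excl → AF ¬shared: {n0, n1, n2, n4, n5, n6}.
States satisfying AG (¬excl → AF ¬shared): {n0, n1, n2, n4, n5, n6}.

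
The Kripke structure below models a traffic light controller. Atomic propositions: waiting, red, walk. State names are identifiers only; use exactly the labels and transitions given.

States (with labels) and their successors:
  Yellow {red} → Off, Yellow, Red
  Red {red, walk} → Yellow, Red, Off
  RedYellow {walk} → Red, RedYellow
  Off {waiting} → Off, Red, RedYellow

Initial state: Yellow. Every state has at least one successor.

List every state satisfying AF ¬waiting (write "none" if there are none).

{Yellow, Red, RedYellow}

States satisfying ¬waiting: {Yellow, Red, RedYellow}.
States satisfying AF ¬waiting: {Yellow, Red, RedYellow}.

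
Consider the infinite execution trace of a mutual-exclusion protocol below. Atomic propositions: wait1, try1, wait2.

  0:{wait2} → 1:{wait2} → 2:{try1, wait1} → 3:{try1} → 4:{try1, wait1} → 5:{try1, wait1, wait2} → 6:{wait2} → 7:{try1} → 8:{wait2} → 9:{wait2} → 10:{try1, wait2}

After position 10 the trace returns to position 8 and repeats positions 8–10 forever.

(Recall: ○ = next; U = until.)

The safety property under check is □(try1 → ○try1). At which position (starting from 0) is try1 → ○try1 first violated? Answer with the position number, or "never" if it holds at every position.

Check try1 → ○try1 at each position in order: 0 ✓, 1 ✓, 2 ✓, 3 ✓, 4 ✓.
At position 5 the labels are {try1, wait1, wait2} and the next position 6 has {wait2}, so try1 → ○try1 is false there. This is the first violation.

5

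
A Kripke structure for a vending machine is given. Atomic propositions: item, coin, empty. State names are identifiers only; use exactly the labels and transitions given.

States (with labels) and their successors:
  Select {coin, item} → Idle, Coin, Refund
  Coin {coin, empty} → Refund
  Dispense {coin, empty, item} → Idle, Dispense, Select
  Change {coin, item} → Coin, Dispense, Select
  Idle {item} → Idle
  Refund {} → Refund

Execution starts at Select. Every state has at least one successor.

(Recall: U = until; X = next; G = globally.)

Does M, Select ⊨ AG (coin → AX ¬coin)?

States satisfying coin → AX ¬coin: {Coin, Idle, Refund}.
States satisfying AG (coin → AX ¬coin): {Coin, Idle, Refund}.
Select is reachable from Select and violates coin → AX ¬coin, so AG fails at Select.
Select ∉ Sat(AG (coin → AX ¬coin)).

Does not hold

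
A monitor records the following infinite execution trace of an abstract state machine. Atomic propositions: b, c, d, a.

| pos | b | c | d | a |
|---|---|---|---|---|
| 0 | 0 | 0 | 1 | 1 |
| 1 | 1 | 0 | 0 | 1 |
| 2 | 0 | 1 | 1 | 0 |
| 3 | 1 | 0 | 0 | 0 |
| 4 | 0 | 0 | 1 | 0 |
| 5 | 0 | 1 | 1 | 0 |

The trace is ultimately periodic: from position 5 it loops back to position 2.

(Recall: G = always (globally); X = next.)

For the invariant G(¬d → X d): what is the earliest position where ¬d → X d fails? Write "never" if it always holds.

¬d → X d holds at every position 0..5, and those are all the positions the trace ever visits, so the invariant G(¬d → X d) is never violated.

never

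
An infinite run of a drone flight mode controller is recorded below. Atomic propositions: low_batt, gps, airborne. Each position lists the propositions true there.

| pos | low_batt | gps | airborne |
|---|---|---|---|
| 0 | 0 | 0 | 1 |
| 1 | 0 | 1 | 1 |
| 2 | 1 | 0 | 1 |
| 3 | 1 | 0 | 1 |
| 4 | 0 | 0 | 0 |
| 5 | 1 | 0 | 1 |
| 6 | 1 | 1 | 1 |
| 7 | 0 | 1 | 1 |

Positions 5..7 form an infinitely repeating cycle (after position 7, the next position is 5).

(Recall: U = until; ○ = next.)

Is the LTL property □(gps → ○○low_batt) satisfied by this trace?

Yes

gps → ○○low_batt holds at every position 0..7, and those are all positions ever visited, so □(gps → ○○low_batt) holds.
Positions where gps holds: 1, 6, 7.
Check ○○low_batt at each: 1→ok, 6→ok, 7→ok.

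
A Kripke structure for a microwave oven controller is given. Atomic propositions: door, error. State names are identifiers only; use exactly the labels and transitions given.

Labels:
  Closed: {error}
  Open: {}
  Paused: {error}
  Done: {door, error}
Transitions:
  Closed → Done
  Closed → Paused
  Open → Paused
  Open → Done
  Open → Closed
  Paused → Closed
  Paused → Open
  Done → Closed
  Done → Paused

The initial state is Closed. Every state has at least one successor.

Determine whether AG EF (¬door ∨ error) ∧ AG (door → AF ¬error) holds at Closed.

States satisfying EF (¬door ∨ error): {Closed, Open, Paused, Done}.
States satisfying AG EF (¬door ∨ error): {Closed, Open, Paused, Done}.
States satisfying door → AF ¬error: {Closed, Open, Paused}.
States satisfying AG (door → AF ¬error): ∅.
States satisfying AG EF (¬door ∨ error) ∧ AG (door → AF ¬error): ∅.
Closed ∉ Sat(AG EF (¬door ∨ error) ∧ AG (door → AF ¬error)).

Violated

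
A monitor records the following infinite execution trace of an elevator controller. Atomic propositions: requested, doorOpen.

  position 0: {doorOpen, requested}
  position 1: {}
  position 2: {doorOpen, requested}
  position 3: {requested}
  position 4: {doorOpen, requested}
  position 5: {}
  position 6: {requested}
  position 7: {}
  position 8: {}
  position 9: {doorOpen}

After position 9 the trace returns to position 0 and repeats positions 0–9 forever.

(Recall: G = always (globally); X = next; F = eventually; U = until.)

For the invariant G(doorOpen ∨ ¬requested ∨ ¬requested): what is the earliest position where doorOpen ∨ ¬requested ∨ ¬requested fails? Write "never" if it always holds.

Check doorOpen ∨ ¬requested ∨ ¬requested at each position in order: 0 ✓, 1 ✓, 2 ✓.
At position 3 the labels are {requested}, so doorOpen ∨ ¬requested ∨ ¬requested is false there. This is the first violation.

3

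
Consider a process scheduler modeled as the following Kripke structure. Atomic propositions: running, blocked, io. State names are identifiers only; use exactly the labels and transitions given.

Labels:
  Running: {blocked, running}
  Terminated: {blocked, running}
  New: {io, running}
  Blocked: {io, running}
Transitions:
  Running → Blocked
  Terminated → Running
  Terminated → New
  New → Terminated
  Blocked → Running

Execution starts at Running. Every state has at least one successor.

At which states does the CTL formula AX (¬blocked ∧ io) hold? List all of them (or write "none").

States satisfying ¬blocked ∧ io: {New, Blocked}.
States satisfying AX (¬blocked ∧ io): {Running}.

{Running}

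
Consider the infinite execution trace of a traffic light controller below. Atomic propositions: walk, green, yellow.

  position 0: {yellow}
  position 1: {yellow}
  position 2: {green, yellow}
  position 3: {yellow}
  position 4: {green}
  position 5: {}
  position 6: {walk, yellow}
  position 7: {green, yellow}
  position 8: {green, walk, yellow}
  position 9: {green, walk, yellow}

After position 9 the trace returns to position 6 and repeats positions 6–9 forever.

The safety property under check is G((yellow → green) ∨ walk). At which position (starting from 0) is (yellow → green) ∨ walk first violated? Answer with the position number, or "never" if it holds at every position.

At position 0 the labels are {yellow}, so (yellow → green) ∨ walk is false there. This is the first violation.

0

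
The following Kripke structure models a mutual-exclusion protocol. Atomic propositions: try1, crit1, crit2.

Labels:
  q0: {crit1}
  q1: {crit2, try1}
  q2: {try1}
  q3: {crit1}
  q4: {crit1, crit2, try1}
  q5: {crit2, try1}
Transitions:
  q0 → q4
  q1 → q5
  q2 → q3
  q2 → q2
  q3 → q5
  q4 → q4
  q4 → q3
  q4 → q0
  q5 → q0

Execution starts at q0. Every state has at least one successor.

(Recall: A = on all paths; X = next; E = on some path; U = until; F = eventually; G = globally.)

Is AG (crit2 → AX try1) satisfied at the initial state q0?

Does not hold

States satisfying crit2 → AX try1: {q0, q1, q2, q3}.
States satisfying AG (crit2 → AX try1): ∅.
q4 is reachable from q0 and violates crit2 → AX try1, so AG fails at q0.
q0 ∉ Sat(AG (crit2 → AX try1)).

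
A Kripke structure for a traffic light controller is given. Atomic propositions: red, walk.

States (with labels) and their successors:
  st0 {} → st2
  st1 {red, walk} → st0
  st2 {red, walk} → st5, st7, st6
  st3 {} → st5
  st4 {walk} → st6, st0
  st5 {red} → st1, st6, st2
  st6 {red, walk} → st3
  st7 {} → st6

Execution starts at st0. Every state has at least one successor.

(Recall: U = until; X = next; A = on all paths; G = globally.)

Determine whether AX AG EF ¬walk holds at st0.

Yes

States satisfying AG EF ¬walk: {st0, st1, st2, st3, st4, st5, st6, st7}.
States satisfying AX AG EF ¬walk: {st0, st1, st2, st3, st4, st5, st6, st7}.
st0 ∈ Sat(AX AG EF ¬walk).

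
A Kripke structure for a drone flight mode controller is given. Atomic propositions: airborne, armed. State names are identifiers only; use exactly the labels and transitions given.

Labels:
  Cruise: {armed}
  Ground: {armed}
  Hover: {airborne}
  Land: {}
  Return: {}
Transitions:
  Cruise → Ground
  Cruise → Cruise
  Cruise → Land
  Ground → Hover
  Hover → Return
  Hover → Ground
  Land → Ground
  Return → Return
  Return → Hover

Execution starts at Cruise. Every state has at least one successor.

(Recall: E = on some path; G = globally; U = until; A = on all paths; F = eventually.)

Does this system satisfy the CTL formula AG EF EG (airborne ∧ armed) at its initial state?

States satisfying EF EG (airborne ∧ armed): ∅.
States satisfying AG EF EG (airborne ∧ armed): ∅.
Cruise is reachable from Cruise and violates EF EG (airborne ∧ armed), so AG fails at Cruise.
Cruise ∉ Sat(AG EF EG (airborne ∧ armed)).

Violated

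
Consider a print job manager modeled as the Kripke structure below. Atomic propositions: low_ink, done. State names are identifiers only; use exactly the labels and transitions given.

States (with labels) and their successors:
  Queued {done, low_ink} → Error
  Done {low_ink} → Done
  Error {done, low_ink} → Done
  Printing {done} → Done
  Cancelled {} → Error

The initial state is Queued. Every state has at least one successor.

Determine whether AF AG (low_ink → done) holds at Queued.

Violated

States satisfying AG (low_ink → done): ∅.
States satisfying AF AG (low_ink → done): ∅.
There is a path from Queued along which AG (low_ink → done) never holds.
Queued ∉ Sat(AF AG (low_ink → done)).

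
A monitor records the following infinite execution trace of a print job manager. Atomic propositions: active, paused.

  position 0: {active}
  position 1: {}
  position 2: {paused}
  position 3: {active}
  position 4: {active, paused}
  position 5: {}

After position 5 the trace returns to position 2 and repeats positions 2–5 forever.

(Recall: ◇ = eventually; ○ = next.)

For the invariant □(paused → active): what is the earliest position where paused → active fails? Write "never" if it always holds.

2

Check paused → active at each position in order: 0 ✓, 1 ✓.
At position 2 the labels are {paused}, so paused → active is false there. This is the first violation.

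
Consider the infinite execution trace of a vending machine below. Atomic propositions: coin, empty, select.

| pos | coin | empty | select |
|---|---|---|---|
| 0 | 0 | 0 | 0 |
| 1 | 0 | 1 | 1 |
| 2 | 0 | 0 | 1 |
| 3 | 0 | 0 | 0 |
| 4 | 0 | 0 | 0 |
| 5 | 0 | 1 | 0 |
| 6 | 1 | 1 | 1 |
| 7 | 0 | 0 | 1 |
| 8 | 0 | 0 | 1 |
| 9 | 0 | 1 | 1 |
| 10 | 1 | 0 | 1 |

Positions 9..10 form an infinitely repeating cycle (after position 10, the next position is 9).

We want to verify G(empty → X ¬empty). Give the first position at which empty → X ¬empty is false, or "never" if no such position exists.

Check empty → X ¬empty at each position in order: 0 ✓, 1 ✓, 2 ✓, 3 ✓, 4 ✓.
At position 5 the labels are {empty} and the next position 6 has {coin, empty, select}, so empty → X ¬empty is false there. This is the first violation.

5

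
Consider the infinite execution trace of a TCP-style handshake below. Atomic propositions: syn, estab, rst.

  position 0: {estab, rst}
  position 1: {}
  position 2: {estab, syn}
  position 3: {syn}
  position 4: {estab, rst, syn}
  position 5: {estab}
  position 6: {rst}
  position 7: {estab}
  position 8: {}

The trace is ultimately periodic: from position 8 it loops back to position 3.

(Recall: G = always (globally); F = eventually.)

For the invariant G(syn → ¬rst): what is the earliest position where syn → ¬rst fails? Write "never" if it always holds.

4

Check syn → ¬rst at each position in order: 0 ✓, 1 ✓, 2 ✓, 3 ✓.
At position 4 the labels are {estab, rst, syn}, so syn → ¬rst is false there. This is the first violation.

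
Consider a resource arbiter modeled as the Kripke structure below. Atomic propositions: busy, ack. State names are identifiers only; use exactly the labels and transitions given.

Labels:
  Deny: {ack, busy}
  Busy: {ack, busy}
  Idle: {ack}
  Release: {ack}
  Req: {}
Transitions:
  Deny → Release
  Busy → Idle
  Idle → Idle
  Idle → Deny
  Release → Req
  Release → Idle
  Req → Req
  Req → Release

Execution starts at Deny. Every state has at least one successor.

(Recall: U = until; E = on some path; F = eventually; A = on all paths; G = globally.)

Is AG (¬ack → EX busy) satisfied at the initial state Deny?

No

States satisfying ¬ack → EX busy: {Deny, Busy, Idle, Release}.
States satisfying AG (¬ack → EX busy): ∅.
Req is reachable from Deny and violates ¬ack → EX busy, so AG fails at Deny.
Deny ∉ Sat(AG (¬ack → EX busy)).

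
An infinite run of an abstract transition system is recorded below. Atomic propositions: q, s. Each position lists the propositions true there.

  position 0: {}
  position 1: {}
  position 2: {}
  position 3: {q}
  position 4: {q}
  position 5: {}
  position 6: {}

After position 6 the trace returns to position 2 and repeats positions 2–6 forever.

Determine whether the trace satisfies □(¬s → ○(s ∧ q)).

Does not hold

¬s → ○(s ∧ q) must hold at every position from 0 onward. It fails at position 0, so □(¬s → ○(s ∧ q)) is false.
Positions where ¬s holds: 0, 1, 2, 3, 4, 5, 6.
Check ○(s ∧ q) at each: 0→fails, 1→fails, 2→fails, 3→fails, 4→fails, 5→fails, 6→fails.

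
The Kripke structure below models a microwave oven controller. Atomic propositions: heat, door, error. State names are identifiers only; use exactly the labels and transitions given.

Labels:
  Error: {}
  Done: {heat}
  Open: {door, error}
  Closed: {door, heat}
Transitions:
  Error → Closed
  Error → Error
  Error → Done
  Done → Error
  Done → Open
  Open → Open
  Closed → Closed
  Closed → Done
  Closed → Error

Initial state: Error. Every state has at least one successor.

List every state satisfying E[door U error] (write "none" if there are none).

States satisfying door: {Open, Closed}.
States satisfying error: {Open}.
States satisfying E[door U error]: {Open}.

{Open}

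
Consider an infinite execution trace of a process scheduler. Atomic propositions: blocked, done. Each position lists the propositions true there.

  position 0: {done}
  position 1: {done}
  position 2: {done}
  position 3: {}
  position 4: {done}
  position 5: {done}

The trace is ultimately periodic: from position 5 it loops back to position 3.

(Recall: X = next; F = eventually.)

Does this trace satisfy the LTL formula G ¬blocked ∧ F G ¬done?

¬blocked holds at every position 0..5, and those are all positions ever visited, so G ¬blocked holds.
G ¬done is false at every position 0..5, so it never becomes true and F G ¬done fails.
At position 0: G ¬blocked is true; F G ¬done is false; so G ¬blocked ∧ F G ¬done is false.

No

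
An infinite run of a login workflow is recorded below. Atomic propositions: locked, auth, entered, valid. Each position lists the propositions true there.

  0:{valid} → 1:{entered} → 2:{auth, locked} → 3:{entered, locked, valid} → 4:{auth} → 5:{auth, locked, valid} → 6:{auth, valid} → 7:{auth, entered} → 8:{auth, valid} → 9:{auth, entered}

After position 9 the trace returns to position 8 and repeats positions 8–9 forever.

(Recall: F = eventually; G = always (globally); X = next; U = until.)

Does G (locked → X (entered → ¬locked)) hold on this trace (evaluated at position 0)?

locked → X (entered → ¬locked) must hold at every position from 0 onward. It fails at position 2, so G (locked → X (entered → ¬locked)) is false.
Positions where locked holds: 2, 3, 5.
Check X (entered → ¬locked) at each: 2→fails, 3→ok, 5→ok.

Does not hold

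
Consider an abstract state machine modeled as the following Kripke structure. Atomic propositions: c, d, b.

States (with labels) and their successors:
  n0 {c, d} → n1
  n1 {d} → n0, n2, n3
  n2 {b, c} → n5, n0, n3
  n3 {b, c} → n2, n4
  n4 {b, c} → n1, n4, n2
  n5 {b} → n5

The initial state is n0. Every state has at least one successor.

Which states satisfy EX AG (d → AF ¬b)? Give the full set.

States satisfying AG (d → AF ¬b): {n0, n1, n2, n3, n4, n5}.
States satisfying EX AG (d → AF ¬b): {n0, n1, n2, n3, n4, n5}.

{n0, n1, n2, n3, n4, n5}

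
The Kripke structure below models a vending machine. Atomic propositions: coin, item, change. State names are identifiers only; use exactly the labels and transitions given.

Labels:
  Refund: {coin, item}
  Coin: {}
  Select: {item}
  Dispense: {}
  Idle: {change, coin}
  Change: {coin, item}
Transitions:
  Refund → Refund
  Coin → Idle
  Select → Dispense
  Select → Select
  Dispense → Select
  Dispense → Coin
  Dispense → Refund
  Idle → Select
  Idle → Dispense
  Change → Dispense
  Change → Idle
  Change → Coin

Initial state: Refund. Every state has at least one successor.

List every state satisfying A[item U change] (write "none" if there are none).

{Idle}

States satisfying item: {Refund, Select, Change}.
States satisfying change: {Idle}.
States satisfying A[item U change]: {Idle}.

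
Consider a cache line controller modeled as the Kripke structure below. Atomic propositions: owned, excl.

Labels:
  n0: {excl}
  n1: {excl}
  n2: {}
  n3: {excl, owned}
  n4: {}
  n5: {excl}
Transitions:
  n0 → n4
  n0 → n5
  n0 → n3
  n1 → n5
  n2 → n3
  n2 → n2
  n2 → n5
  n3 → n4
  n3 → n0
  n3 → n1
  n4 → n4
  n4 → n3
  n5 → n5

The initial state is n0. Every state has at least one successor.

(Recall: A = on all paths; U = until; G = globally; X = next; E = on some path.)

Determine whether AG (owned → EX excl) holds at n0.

States satisfying owned → EX excl: {n0, n1, n2, n3, n4, n5}.
States satisfying AG (owned → EX excl): {n0, n1, n2, n3, n4, n5}.
Every state reachable from n0 satisfies owned → EX excl.
n0 ∈ Sat(AG (owned → EX excl)).

Satisfied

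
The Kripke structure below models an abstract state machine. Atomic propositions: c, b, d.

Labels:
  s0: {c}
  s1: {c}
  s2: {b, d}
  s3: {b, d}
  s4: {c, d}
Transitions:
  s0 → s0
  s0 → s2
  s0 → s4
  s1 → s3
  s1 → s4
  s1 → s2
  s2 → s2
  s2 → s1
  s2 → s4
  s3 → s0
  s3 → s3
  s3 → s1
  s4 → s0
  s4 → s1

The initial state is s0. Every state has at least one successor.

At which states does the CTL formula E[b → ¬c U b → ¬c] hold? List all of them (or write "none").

States satisfying b → ¬c: {s0, s1, s2, s3, s4}.
States satisfying E[b → ¬c U b → ¬c]: {s0, s1, s2, s3, s4}.

{s0, s1, s2, s3, s4}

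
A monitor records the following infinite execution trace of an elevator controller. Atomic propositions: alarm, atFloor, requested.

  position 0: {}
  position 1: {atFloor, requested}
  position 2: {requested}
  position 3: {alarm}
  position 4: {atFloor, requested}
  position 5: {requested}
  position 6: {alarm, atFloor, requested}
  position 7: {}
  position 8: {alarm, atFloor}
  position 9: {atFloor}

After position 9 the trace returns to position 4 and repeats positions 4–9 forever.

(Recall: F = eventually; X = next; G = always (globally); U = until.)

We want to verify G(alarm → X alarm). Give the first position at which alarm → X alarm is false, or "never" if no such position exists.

Check alarm → X alarm at each position in order: 0 ✓, 1 ✓, 2 ✓.
At position 3 the labels are {alarm} and the next position 4 has {atFloor, requested}, so alarm → X alarm is false there. This is the first violation.

3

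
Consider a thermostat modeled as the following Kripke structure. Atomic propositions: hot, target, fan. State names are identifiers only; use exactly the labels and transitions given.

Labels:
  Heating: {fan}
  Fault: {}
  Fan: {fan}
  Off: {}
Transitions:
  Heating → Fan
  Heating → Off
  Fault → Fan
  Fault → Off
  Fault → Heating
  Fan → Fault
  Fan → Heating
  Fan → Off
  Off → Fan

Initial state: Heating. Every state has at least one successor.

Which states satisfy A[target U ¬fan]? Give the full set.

{Fault, Off}

States satisfying target: ∅.
States satisfying ¬fan: {Fault, Off}.
States satisfying A[target U ¬fan]: {Fault, Off}.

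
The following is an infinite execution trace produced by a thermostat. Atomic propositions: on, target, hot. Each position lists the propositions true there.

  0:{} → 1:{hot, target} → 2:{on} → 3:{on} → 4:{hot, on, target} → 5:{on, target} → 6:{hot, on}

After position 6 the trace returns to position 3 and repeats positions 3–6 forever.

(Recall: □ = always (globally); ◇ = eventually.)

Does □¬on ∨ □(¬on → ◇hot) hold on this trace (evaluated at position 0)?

¬on must hold at every position from 0 onward. It fails at position 2, so □¬on is false.
¬on → ◇hot holds at every position 0..6, and those are all positions ever visited, so □(¬on → ◇hot) holds.
Positions where ¬on holds: 0, 1.
Check ◇hot at each: 0→ok, 1→ok.
At position 0: □¬on is false; □(¬on → ◇hot) is true; so □¬on ∨ □(¬on → ◇hot) is true.

Yes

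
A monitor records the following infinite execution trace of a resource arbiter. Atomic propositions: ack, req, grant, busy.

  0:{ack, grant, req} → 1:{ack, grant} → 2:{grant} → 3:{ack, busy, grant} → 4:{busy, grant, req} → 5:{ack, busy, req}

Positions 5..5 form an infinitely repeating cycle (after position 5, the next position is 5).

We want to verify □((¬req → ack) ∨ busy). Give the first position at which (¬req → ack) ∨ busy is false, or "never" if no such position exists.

2

Check (¬req → ack) ∨ busy at each position in order: 0 ✓, 1 ✓.
At position 2 the labels are {grant}, so (¬req → ack) ∨ busy is false there. This is the first violation.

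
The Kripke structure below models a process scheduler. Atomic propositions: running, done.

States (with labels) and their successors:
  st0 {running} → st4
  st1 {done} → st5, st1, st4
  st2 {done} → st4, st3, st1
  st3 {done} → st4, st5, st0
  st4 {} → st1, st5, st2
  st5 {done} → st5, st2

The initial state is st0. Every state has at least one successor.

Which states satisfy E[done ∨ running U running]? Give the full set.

States satisfying done ∨ running: {st0, st1, st2, st3, st5}.
States satisfying running: {st0}.
States satisfying E[done ∨ running U running]: {st0, st1, st2, st3, st5}.

{st0, st1, st2, st3, st5}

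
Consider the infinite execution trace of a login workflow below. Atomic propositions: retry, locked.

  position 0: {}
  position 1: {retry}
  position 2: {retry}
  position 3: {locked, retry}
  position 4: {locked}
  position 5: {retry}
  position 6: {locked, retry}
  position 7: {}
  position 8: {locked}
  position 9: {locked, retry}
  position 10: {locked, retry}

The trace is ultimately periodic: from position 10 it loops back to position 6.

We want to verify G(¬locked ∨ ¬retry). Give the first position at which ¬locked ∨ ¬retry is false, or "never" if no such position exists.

3

Check ¬locked ∨ ¬retry at each position in order: 0 ✓, 1 ✓, 2 ✓.
At position 3 the labels are {locked, retry}, so ¬locked ∨ ¬retry is false there. This is the first violation.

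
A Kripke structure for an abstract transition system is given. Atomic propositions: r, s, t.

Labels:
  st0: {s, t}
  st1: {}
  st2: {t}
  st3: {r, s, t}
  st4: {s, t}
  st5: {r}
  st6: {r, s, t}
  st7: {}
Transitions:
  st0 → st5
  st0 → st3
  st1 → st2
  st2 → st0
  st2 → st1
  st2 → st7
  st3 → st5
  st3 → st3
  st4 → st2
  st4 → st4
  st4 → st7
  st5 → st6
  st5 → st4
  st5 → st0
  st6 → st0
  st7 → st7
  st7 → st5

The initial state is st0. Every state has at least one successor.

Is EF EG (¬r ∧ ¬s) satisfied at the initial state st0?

Yes

States satisfying EG (¬r ∧ ¬s): {st1, st2, st7}.
States satisfying EF EG (¬r ∧ ¬s): {st0, st1, st2, st3, st4, st5, st6, st7}.
Some path from st0 reaches a state where EG (¬r ∧ ¬s) holds.
st0 ∈ Sat(EF EG (¬r ∧ ¬s)).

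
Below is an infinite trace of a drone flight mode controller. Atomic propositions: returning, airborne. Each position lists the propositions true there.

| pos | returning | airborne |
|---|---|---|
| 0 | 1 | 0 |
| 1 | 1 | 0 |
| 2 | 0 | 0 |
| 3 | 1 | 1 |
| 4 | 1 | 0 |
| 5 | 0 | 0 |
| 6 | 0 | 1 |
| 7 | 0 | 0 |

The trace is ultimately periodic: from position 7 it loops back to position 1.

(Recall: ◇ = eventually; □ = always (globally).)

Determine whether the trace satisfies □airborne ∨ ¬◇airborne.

No

airborne must hold at every position from 0 onward. It fails at position 0, so □airborne is false.
At position 0: □airborne is false; ¬◇airborne is false; so □airborne ∨ ¬◇airborne is false.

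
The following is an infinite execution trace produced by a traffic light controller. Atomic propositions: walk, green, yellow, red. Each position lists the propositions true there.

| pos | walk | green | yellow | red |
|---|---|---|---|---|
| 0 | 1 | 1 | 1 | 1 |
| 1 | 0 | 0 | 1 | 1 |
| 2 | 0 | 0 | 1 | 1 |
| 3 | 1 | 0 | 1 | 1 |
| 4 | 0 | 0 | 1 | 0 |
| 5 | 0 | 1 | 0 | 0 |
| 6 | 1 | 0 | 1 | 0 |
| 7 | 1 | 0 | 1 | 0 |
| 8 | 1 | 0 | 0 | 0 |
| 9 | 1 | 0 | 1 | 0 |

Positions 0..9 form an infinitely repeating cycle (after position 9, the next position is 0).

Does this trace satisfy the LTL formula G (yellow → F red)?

yellow → F red holds at every position 0..9, and those are all positions ever visited, so G (yellow → F red) holds.
Positions where yellow holds: 0, 1, 2, 3, 4, 6, 7, 9.
Check F red at each: 0→ok, 1→ok, 2→ok, 3→ok, 4→ok, 6→ok, 7→ok, 9→ok.

Yes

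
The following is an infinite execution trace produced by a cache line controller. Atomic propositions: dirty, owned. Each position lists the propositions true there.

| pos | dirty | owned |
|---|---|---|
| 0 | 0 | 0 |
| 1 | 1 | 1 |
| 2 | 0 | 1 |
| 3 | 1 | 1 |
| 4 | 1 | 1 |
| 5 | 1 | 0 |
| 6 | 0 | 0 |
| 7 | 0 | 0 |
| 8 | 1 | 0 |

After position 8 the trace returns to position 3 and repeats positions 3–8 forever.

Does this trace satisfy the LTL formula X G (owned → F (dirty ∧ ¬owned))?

The position after 0 is 1; G (owned → F (dirty ∧ ¬owned)) is true there.

Holds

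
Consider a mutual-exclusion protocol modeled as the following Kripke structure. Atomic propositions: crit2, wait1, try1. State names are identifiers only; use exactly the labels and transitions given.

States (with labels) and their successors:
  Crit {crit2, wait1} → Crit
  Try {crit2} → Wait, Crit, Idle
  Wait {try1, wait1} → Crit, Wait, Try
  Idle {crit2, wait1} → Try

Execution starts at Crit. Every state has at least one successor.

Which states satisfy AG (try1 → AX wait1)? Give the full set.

States satisfying try1 → AX wait1: {Crit, Try, Idle}.
States satisfying AG (try1 → AX wait1): {Crit}.

{Crit}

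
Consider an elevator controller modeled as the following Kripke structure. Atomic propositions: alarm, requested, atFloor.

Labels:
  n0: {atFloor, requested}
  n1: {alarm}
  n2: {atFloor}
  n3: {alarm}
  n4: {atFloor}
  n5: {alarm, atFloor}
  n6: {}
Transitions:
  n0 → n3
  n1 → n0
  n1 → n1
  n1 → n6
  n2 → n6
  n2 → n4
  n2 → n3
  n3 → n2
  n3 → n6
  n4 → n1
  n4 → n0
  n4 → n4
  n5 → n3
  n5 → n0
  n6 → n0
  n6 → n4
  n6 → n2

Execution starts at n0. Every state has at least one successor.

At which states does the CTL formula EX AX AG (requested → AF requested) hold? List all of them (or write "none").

States satisfying AX AG (requested → AF requested): {n0, n1, n2, n3, n4, n5, n6}.
States satisfying EX AX AG (requested → AF requested): {n0, n1, n2, n3, n4, n5, n6}.

{n0, n1, n2, n3, n4, n5, n6}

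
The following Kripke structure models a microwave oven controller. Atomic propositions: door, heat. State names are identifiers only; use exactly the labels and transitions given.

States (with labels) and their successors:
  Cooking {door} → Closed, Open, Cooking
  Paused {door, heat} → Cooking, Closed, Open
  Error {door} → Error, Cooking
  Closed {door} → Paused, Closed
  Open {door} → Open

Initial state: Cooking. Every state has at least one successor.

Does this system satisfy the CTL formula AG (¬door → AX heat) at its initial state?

States satisfying ¬door → AX heat: {Cooking, Paused, Error, Closed, Open}.
States satisfying AG (¬door → AX heat): {Cooking, Paused, Error, Closed, Open}.
Every state reachable from Cooking satisfies ¬door → AX heat.
Cooking ∈ Sat(AG (¬door → AX heat)).

Holds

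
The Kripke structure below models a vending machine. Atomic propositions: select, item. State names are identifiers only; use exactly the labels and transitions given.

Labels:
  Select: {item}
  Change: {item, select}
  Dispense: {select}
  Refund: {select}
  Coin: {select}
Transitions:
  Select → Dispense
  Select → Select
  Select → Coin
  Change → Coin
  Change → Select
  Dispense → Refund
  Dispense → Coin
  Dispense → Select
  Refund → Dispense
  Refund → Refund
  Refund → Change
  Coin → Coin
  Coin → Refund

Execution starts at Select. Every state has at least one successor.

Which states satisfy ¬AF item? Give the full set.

States satisfying item: {Select, Change}.
States satisfying AF item: {Select, Change}.
States satisfying ¬AF item: {Dispense, Refund, Coin}.

{Dispense, Refund, Coin}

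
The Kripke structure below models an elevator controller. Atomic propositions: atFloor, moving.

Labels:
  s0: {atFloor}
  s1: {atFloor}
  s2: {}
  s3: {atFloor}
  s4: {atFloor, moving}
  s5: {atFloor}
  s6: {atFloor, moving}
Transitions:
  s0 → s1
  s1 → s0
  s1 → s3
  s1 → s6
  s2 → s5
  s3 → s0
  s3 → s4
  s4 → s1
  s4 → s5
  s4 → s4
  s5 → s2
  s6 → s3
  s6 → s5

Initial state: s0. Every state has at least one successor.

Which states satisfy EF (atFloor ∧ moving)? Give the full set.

States satisfying atFloor ∧ moving: {s4, s6}.
States satisfying EF (atFloor ∧ moving): {s0, s1, s3, s4, s6}.

{s0, s1, s3, s4, s6}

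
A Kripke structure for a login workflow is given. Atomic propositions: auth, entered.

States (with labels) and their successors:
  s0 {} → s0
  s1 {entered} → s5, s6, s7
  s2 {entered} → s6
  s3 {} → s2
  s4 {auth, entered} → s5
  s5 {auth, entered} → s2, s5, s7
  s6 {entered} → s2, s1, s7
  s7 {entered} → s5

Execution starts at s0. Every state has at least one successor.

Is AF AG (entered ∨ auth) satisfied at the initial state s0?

Does not hold

States satisfying AG (entered ∨ auth): {s1, s2, s4, s5, s6, s7}.
States satisfying AF AG (entered ∨ auth): {s1, s2, s3, s4, s5, s6, s7}.
There is a path from s0 along which AG (entered ∨ auth) never holds.
s0 ∉ Sat(AF AG (entered ∨ auth)).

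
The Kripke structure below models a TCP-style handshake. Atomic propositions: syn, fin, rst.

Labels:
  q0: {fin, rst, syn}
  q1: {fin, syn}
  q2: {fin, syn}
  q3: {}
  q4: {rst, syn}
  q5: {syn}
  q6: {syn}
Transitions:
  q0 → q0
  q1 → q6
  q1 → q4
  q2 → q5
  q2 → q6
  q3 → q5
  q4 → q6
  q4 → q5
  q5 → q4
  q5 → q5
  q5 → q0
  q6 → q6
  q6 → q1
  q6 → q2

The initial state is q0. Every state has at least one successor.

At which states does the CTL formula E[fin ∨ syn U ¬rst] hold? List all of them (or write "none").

States satisfying fin ∨ syn: {q0, q1, q2, q4, q5, q6}.
States satisfying ¬rst: {q1, q2, q3, q5, q6}.
States satisfying E[fin ∨ syn U ¬rst]: {q1, q2, q3, q4, q5, q6}.

{q1, q2, q3, q4, q5, q6}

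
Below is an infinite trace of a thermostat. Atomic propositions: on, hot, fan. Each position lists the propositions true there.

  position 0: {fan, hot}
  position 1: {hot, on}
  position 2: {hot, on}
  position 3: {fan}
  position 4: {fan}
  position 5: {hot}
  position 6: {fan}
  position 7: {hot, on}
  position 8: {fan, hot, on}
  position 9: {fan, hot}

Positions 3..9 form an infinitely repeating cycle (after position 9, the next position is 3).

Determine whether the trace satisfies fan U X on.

Holds

Walking from position 0: X on first holds at position 0, and fan holds at every earlier position along the way, so fan U X on holds.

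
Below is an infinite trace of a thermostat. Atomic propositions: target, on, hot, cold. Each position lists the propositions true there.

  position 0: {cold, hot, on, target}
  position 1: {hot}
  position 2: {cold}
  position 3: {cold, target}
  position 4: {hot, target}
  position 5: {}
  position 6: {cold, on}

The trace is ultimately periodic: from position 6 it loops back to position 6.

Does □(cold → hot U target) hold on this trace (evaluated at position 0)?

cold → hot U target must hold at every position from 0 onward. It fails at position 2, so □(cold → hot U target) is false.
Positions where cold holds: 0, 2, 3, 6.
Check hot U target at each: 0→ok, 2→fails, 3→ok, 6→fails.

Does not hold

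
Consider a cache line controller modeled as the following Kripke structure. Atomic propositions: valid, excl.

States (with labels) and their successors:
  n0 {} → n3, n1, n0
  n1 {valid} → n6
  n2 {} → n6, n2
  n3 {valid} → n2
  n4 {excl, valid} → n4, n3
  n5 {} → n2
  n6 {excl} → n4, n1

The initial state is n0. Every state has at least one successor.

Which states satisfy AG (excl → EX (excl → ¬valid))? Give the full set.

{n0, n1, n2, n3, n4, n5, n6}

States satisfying excl → EX (excl → ¬valid): {n0, n1, n2, n3, n4, n5, n6}.
States satisfying AG (excl → EX (excl → ¬valid)): {n0, n1, n2, n3, n4, n5, n6}.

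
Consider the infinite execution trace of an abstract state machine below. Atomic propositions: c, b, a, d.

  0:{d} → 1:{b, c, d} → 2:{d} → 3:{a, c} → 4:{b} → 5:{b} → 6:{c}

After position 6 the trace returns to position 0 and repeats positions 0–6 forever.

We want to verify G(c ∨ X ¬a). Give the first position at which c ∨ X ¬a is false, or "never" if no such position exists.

2

Check c ∨ X ¬a at each position in order: 0 ✓, 1 ✓.
At position 2 the labels are {d} and the next position 3 has {a, c}, so c ∨ X ¬a is false there. This is the first violation.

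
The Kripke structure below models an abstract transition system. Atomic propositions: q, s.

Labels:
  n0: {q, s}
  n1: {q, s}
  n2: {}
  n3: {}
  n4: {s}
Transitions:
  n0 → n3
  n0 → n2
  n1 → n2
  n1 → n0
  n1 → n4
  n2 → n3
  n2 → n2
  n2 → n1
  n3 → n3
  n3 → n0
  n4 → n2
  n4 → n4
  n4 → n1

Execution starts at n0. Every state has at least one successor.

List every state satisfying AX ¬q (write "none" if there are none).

States satisfying ¬q: {n2, n3, n4}.
States satisfying AX ¬q: {n0}.

{n0}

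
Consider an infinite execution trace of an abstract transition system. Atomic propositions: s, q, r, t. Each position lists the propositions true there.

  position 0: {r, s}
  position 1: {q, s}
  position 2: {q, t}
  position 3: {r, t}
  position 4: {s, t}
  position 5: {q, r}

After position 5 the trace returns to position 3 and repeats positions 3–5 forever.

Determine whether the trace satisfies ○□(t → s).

The position after 0 is 1; □(t → s) is false there.

Does not hold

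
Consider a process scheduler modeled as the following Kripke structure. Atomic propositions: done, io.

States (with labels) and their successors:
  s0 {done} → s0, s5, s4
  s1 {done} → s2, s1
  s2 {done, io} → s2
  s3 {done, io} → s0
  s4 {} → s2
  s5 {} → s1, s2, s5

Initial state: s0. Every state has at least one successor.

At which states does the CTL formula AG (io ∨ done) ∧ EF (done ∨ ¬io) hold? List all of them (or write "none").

States satisfying io ∨ done: {s0, s1, s2, s3}.
States satisfying AG (io ∨ done): {s1, s2}.
States satisfying done ∨ ¬io: {s0, s1, s2, s3, s4, s5}.
States satisfying EF (done ∨ ¬io): {s0, s1, s2, s3, s4, s5}.
States satisfying AG (io ∨ done) ∧ EF (done ∨ ¬io): {s1, s2}.

{s1, s2}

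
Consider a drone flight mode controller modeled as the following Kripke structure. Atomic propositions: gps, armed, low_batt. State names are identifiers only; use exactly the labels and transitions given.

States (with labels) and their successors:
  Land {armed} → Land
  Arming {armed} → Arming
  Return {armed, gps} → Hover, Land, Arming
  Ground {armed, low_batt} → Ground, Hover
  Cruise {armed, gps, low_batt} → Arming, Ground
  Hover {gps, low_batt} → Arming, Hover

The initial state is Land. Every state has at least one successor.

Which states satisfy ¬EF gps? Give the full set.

{Land, Arming}

States satisfying gps: {Return, Cruise, Hover}.
States satisfying EF gps: {Return, Ground, Cruise, Hover}.
States satisfying ¬EF gps: {Land, Arming}.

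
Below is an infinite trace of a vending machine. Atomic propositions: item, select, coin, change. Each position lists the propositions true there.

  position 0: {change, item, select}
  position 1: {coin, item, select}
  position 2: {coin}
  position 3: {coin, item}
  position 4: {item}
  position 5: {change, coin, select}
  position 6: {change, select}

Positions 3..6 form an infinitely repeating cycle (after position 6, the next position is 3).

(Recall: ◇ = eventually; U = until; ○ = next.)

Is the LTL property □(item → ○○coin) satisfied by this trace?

Does not hold

item → ○○coin must hold at every position from 0 onward. It fails at position 4, so □(item → ○○coin) is false.
Positions where item holds: 0, 1, 3, 4.
Check ○○coin at each: 0→ok, 1→ok, 3→ok, 4→fails.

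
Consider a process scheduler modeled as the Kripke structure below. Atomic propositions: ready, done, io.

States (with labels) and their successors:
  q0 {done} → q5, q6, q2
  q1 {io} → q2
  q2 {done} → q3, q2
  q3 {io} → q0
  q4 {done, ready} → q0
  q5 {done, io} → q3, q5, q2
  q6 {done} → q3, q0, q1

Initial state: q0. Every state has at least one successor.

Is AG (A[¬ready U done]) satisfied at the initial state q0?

States satisfying A[¬ready U done]: {q0, q1, q2, q3, q4, q5, q6}.
States satisfying AG (A[¬ready U done]): {q0, q1, q2, q3, q4, q5, q6}.
Every state reachable from q0 satisfies A[¬ready U done].
q0 ∈ Sat(AG (A[¬ready U done])).

Holds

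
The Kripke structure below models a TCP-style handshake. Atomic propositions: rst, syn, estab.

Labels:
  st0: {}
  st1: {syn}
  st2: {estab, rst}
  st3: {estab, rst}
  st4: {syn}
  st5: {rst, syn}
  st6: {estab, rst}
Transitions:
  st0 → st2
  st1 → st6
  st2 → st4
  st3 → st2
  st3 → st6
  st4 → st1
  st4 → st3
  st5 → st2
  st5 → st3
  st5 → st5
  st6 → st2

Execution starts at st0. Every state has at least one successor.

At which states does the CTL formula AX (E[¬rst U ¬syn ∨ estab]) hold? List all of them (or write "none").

States satisfying E[¬rst U ¬syn ∨ estab]: {st0, st1, st2, st3, st4, st6}.
States satisfying AX (E[¬rst U ¬syn ∨ estab]): {st0, st1, st2, st3, st4, st6}.

{st0, st1, st2, st3, st4, st6}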